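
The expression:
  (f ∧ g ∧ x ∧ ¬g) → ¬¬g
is always true.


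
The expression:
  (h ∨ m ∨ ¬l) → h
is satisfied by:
  {h: True, l: True, m: False}
  {h: True, l: False, m: False}
  {h: True, m: True, l: True}
  {h: True, m: True, l: False}
  {l: True, m: False, h: False}


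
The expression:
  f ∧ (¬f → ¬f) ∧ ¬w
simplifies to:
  f ∧ ¬w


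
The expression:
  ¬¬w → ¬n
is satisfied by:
  {w: False, n: False}
  {n: True, w: False}
  {w: True, n: False}


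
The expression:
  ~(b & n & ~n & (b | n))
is always true.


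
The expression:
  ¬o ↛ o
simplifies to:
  ¬o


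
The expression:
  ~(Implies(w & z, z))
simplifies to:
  False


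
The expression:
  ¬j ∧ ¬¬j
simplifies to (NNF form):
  False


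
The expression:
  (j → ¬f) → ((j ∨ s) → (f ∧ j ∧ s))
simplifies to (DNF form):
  (f ∧ j) ∨ (¬j ∧ ¬s)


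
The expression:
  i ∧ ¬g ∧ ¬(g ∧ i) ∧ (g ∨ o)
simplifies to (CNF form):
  i ∧ o ∧ ¬g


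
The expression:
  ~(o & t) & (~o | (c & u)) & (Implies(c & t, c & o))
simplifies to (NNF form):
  (c | ~o) & (u | ~o) & (~c | ~t)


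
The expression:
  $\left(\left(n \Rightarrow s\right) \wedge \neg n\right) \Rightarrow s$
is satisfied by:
  {n: True, s: True}
  {n: True, s: False}
  {s: True, n: False}


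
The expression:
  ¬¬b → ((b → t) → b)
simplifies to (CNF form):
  True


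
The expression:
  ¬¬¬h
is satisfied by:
  {h: False}


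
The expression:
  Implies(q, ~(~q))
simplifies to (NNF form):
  True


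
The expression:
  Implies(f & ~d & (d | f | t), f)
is always true.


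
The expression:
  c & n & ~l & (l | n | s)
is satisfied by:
  {c: True, n: True, l: False}


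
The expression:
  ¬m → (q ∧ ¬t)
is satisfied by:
  {q: True, m: True, t: False}
  {m: True, t: False, q: False}
  {q: True, m: True, t: True}
  {m: True, t: True, q: False}
  {q: True, t: False, m: False}


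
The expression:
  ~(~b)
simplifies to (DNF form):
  b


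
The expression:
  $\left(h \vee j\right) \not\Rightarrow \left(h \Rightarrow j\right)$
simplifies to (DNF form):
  $h \wedge \neg j$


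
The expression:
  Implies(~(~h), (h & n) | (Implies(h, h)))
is always true.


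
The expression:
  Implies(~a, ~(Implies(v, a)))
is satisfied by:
  {a: True, v: True}
  {a: True, v: False}
  {v: True, a: False}


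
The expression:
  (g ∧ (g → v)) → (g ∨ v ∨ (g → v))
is always true.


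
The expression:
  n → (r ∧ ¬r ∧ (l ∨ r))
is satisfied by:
  {n: False}


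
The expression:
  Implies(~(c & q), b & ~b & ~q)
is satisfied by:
  {c: True, q: True}


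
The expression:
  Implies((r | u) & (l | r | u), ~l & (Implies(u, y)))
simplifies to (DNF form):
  (y & ~l) | (~l & ~u) | (~r & ~u)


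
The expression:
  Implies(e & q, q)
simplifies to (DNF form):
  True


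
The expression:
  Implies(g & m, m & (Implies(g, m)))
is always true.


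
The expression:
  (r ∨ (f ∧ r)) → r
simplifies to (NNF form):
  True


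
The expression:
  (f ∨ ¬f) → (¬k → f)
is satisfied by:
  {k: True, f: True}
  {k: True, f: False}
  {f: True, k: False}


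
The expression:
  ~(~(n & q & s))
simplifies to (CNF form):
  n & q & s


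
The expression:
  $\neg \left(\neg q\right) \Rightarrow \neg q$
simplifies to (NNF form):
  $\neg q$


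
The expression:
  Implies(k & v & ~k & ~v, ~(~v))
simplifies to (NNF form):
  True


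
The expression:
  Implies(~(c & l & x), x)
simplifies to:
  x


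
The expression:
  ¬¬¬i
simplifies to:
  ¬i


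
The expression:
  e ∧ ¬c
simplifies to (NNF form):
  e ∧ ¬c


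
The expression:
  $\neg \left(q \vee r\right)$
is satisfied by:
  {q: False, r: False}


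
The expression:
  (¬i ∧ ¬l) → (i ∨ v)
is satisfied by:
  {v: True, i: True, l: True}
  {v: True, i: True, l: False}
  {v: True, l: True, i: False}
  {v: True, l: False, i: False}
  {i: True, l: True, v: False}
  {i: True, l: False, v: False}
  {l: True, i: False, v: False}


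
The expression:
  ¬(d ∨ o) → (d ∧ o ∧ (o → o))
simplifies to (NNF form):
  d ∨ o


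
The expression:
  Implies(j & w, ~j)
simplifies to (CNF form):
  ~j | ~w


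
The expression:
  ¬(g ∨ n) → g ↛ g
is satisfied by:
  {n: True, g: True}
  {n: True, g: False}
  {g: True, n: False}


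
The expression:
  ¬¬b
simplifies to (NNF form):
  b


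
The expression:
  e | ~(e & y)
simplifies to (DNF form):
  True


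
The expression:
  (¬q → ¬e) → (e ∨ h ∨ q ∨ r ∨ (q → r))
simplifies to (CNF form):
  True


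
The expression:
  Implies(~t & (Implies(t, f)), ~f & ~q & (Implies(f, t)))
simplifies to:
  t | (~f & ~q)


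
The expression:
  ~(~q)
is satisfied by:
  {q: True}


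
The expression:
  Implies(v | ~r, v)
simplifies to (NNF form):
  r | v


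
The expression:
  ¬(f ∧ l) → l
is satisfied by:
  {l: True}


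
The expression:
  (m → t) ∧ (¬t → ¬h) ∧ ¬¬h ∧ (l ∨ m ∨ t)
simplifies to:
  h ∧ t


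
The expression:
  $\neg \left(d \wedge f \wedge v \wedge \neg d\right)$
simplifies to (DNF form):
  $\text{True}$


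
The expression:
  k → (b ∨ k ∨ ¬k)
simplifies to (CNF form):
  True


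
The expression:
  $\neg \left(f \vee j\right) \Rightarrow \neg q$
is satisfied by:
  {f: True, j: True, q: False}
  {f: True, j: False, q: False}
  {j: True, f: False, q: False}
  {f: False, j: False, q: False}
  {q: True, f: True, j: True}
  {q: True, f: True, j: False}
  {q: True, j: True, f: False}


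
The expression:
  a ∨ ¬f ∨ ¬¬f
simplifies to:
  True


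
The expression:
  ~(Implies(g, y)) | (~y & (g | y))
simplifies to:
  g & ~y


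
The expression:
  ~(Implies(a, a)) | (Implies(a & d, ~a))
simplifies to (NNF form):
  ~a | ~d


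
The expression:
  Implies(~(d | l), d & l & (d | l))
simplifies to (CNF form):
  d | l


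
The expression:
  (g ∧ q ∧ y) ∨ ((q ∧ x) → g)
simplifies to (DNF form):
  g ∨ ¬q ∨ ¬x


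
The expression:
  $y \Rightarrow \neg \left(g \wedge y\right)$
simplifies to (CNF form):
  $\neg g \vee \neg y$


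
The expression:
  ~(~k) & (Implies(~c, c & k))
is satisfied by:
  {c: True, k: True}


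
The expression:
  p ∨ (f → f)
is always true.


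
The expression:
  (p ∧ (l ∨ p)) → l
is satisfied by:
  {l: True, p: False}
  {p: False, l: False}
  {p: True, l: True}


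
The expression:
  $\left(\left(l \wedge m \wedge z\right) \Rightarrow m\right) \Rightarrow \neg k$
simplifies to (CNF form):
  $\neg k$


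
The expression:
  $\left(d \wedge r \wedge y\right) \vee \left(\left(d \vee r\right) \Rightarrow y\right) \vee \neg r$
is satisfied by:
  {y: True, r: False}
  {r: False, y: False}
  {r: True, y: True}


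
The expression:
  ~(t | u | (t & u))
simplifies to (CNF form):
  ~t & ~u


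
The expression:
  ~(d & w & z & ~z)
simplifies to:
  True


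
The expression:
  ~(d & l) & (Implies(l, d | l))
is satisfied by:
  {l: False, d: False}
  {d: True, l: False}
  {l: True, d: False}


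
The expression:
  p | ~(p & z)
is always true.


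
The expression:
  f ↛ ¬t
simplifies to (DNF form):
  f ∧ t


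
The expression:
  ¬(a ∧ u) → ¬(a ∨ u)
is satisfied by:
  {a: False, u: False}
  {u: True, a: True}


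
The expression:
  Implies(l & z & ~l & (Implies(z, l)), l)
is always true.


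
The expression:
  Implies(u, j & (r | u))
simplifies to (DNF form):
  j | ~u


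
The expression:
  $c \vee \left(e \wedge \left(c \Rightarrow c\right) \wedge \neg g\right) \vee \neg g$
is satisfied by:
  {c: True, g: False}
  {g: False, c: False}
  {g: True, c: True}


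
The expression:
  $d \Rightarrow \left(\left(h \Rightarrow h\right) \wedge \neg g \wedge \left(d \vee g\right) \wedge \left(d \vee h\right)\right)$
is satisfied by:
  {g: False, d: False}
  {d: True, g: False}
  {g: True, d: False}


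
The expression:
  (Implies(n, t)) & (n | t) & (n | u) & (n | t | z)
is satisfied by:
  {t: True, n: True, u: True}
  {t: True, n: True, u: False}
  {t: True, u: True, n: False}


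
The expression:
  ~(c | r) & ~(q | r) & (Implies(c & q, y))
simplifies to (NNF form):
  ~c & ~q & ~r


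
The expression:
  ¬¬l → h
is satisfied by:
  {h: True, l: False}
  {l: False, h: False}
  {l: True, h: True}


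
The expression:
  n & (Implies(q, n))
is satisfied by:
  {n: True}


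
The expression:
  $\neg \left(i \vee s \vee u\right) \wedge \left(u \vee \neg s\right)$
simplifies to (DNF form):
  $\neg i \wedge \neg s \wedge \neg u$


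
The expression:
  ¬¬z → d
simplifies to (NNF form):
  d ∨ ¬z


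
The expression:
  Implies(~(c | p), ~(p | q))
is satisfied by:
  {c: True, p: True, q: False}
  {c: True, p: False, q: False}
  {p: True, c: False, q: False}
  {c: False, p: False, q: False}
  {c: True, q: True, p: True}
  {c: True, q: True, p: False}
  {q: True, p: True, c: False}


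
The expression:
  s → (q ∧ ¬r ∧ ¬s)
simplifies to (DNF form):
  ¬s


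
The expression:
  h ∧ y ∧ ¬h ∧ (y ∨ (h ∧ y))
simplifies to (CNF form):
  False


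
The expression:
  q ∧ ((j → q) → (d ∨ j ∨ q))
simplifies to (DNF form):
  q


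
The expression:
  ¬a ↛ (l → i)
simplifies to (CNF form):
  l ∧ ¬a ∧ ¬i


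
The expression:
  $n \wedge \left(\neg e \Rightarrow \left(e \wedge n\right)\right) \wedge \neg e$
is never true.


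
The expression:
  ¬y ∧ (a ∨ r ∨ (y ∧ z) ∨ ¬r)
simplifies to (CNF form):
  ¬y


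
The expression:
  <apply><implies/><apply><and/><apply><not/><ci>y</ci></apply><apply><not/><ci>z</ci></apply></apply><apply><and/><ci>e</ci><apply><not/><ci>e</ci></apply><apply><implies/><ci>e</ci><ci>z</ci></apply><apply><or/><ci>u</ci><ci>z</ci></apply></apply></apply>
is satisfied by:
  {y: True, z: True}
  {y: True, z: False}
  {z: True, y: False}


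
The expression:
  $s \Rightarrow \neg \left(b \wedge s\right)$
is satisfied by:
  {s: False, b: False}
  {b: True, s: False}
  {s: True, b: False}


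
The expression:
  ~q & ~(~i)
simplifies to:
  i & ~q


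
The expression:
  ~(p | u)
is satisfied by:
  {u: False, p: False}


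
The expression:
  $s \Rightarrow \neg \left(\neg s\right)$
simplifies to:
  $\text{True}$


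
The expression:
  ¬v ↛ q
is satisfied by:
  {q: True, v: False}
  {v: False, q: False}
  {v: True, q: True}


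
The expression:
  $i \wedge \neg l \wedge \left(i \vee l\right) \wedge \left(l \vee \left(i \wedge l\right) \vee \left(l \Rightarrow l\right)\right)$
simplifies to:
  $i \wedge \neg l$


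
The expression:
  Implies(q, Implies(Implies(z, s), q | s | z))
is always true.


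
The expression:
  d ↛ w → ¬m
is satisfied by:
  {w: True, m: False, d: False}
  {m: False, d: False, w: False}
  {w: True, d: True, m: False}
  {d: True, m: False, w: False}
  {w: True, m: True, d: False}
  {m: True, w: False, d: False}
  {w: True, d: True, m: True}


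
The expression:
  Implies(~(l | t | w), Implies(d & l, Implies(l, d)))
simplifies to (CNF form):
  True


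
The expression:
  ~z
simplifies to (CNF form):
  ~z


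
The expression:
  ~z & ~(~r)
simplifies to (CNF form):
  r & ~z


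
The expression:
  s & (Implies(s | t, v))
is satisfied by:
  {s: True, v: True}


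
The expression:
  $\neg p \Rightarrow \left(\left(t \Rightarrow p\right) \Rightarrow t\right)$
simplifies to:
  $p \vee t$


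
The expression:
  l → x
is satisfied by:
  {x: True, l: False}
  {l: False, x: False}
  {l: True, x: True}


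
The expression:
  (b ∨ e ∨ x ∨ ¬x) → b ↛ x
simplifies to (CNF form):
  b ∧ ¬x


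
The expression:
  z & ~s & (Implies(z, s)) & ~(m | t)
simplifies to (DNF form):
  False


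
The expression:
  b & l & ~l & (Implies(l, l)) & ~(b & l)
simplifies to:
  False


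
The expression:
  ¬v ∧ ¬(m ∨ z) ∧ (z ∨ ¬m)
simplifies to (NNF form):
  ¬m ∧ ¬v ∧ ¬z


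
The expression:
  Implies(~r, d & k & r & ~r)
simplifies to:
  r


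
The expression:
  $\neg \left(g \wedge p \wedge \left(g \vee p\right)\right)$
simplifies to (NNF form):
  $\neg g \vee \neg p$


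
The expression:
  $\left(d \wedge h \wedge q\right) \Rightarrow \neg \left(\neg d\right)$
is always true.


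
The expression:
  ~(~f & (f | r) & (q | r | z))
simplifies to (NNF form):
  f | ~r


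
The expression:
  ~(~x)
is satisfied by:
  {x: True}


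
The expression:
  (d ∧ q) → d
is always true.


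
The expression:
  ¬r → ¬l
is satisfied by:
  {r: True, l: False}
  {l: False, r: False}
  {l: True, r: True}


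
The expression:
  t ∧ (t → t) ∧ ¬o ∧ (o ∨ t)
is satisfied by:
  {t: True, o: False}


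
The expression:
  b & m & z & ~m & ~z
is never true.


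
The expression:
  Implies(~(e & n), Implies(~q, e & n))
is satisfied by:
  {q: True, e: True, n: True}
  {q: True, e: True, n: False}
  {q: True, n: True, e: False}
  {q: True, n: False, e: False}
  {e: True, n: True, q: False}


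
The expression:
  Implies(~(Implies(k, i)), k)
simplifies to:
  True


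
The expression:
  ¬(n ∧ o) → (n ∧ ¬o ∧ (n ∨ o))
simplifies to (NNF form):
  n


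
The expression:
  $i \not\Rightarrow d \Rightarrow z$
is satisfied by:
  {d: True, z: True, i: False}
  {d: True, z: False, i: False}
  {z: True, d: False, i: False}
  {d: False, z: False, i: False}
  {i: True, d: True, z: True}
  {i: True, d: True, z: False}
  {i: True, z: True, d: False}


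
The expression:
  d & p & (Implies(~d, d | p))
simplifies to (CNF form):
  d & p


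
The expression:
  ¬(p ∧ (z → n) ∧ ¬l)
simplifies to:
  l ∨ (z ∧ ¬n) ∨ ¬p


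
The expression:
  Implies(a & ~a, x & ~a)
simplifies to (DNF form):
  True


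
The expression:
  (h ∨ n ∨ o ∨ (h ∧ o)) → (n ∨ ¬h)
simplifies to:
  n ∨ ¬h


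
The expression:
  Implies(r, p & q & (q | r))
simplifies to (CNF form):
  (p | ~r) & (q | ~r)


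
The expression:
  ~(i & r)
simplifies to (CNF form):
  ~i | ~r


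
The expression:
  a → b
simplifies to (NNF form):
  b ∨ ¬a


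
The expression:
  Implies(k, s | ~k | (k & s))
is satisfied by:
  {s: True, k: False}
  {k: False, s: False}
  {k: True, s: True}


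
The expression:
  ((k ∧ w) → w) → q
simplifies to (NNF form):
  q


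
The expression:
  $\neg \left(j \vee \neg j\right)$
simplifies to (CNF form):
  $\text{False}$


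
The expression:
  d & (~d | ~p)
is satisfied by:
  {d: True, p: False}


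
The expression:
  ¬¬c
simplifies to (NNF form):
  c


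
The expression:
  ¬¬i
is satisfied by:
  {i: True}


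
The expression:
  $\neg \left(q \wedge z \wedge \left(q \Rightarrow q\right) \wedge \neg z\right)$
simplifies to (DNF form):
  $\text{True}$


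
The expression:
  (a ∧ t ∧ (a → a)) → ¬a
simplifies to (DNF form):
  ¬a ∨ ¬t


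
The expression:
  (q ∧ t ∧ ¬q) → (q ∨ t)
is always true.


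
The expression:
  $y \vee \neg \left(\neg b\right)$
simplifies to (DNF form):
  $b \vee y$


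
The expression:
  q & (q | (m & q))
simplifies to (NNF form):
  q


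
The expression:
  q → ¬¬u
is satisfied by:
  {u: True, q: False}
  {q: False, u: False}
  {q: True, u: True}


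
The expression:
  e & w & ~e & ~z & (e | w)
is never true.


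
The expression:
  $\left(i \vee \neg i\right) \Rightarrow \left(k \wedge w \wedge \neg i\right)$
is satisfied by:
  {w: True, k: True, i: False}


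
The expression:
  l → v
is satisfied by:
  {v: True, l: False}
  {l: False, v: False}
  {l: True, v: True}


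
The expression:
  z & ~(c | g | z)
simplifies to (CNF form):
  False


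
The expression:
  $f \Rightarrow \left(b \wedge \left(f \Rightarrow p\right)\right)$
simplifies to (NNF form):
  $\left(b \wedge p\right) \vee \neg f$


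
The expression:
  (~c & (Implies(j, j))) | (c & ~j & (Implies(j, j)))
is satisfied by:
  {c: False, j: False}
  {j: True, c: False}
  {c: True, j: False}


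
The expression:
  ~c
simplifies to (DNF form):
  ~c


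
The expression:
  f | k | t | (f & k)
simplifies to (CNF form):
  f | k | t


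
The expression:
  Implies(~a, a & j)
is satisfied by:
  {a: True}


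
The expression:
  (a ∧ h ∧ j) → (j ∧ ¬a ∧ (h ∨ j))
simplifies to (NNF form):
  ¬a ∨ ¬h ∨ ¬j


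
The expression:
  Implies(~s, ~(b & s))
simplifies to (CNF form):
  True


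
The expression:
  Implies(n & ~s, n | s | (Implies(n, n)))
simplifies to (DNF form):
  True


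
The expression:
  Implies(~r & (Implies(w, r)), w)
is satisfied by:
  {r: True, w: True}
  {r: True, w: False}
  {w: True, r: False}


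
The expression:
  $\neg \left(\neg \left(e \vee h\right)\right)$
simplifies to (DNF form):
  $e \vee h$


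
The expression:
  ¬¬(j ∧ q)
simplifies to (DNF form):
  j ∧ q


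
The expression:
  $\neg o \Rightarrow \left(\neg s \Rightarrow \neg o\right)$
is always true.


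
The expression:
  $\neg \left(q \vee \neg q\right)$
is never true.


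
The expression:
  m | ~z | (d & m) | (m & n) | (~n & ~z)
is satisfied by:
  {m: True, z: False}
  {z: False, m: False}
  {z: True, m: True}


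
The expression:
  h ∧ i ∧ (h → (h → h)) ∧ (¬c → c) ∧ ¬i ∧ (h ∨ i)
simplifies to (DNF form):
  False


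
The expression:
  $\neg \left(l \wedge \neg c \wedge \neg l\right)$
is always true.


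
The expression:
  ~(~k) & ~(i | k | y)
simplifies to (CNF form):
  False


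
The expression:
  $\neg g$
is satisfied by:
  {g: False}


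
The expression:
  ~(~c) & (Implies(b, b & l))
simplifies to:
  c & (l | ~b)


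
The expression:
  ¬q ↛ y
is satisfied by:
  {y: True, q: False}
  {q: False, y: False}
  {q: True, y: True}


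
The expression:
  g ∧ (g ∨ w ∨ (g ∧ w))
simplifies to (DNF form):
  g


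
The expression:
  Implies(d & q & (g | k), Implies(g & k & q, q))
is always true.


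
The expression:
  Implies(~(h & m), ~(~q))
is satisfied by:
  {q: True, m: True, h: True}
  {q: True, m: True, h: False}
  {q: True, h: True, m: False}
  {q: True, h: False, m: False}
  {m: True, h: True, q: False}


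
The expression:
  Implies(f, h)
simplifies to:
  h | ~f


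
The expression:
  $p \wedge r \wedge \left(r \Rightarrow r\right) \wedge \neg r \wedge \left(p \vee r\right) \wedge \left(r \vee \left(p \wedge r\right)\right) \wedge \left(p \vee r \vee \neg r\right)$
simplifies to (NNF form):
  $\text{False}$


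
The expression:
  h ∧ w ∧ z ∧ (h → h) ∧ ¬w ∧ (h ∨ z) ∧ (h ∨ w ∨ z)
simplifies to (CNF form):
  False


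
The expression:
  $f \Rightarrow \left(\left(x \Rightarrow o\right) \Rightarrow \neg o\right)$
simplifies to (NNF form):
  $\neg f \vee \neg o$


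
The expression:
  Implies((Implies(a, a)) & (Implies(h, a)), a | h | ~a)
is always true.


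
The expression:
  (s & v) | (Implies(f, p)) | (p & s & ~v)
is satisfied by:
  {p: True, s: True, v: True, f: False}
  {p: True, s: True, v: False, f: False}
  {p: True, v: True, s: False, f: False}
  {p: True, v: False, s: False, f: False}
  {s: True, v: True, p: False, f: False}
  {s: True, v: False, p: False, f: False}
  {v: True, p: False, s: False, f: False}
  {v: False, p: False, s: False, f: False}
  {f: True, p: True, s: True, v: True}
  {f: True, p: True, s: True, v: False}
  {f: True, p: True, v: True, s: False}
  {f: True, p: True, v: False, s: False}
  {f: True, s: True, v: True, p: False}


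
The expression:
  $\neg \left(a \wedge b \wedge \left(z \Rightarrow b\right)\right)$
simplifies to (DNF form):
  $\neg a \vee \neg b$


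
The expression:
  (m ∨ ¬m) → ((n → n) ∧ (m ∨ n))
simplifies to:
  m ∨ n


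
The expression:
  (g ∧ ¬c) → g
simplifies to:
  True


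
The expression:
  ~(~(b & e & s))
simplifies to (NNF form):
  b & e & s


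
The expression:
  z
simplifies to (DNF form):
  z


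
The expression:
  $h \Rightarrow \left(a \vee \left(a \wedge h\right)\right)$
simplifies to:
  $a \vee \neg h$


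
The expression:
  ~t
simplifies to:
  ~t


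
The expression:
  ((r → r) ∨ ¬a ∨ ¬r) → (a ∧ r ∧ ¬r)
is never true.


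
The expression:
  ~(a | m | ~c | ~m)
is never true.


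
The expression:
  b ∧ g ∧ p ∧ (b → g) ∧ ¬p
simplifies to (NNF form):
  False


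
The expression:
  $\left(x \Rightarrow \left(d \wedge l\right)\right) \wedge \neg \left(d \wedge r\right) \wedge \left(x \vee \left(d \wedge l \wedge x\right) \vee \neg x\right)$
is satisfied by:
  {l: True, x: False, d: False, r: False}
  {l: False, x: False, d: False, r: False}
  {r: True, l: True, x: False, d: False}
  {r: True, l: False, x: False, d: False}
  {d: True, l: True, x: False, r: False}
  {d: True, l: False, x: False, r: False}
  {x: True, d: True, l: True, r: False}


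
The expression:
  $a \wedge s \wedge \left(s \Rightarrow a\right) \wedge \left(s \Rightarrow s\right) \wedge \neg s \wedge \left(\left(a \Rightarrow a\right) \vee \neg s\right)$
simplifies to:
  $\text{False}$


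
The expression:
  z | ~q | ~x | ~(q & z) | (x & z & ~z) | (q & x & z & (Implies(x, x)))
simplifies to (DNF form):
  True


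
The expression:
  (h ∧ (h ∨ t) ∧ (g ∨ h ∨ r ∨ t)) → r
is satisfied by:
  {r: True, h: False}
  {h: False, r: False}
  {h: True, r: True}


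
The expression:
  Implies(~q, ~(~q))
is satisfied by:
  {q: True}


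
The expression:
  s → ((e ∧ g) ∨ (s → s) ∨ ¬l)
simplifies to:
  True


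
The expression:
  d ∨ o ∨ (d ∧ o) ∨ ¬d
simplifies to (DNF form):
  True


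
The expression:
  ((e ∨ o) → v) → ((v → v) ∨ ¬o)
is always true.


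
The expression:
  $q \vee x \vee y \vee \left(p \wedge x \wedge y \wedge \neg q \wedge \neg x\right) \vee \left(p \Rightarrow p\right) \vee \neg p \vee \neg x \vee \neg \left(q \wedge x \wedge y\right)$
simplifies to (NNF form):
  $\text{True}$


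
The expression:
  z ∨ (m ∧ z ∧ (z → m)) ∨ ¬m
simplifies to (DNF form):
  z ∨ ¬m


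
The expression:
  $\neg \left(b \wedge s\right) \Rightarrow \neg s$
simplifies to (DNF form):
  $b \vee \neg s$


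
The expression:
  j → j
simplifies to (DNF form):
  True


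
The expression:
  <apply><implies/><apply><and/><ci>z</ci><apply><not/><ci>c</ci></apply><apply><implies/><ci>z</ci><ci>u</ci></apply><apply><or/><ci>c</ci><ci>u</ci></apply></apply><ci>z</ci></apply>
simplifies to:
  <true/>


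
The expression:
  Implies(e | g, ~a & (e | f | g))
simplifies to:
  ~a | (~e & ~g)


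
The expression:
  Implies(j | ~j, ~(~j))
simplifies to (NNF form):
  j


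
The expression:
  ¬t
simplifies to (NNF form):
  ¬t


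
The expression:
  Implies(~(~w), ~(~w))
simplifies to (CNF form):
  True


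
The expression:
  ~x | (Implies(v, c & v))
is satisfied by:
  {c: True, v: False, x: False}
  {v: False, x: False, c: False}
  {x: True, c: True, v: False}
  {x: True, v: False, c: False}
  {c: True, v: True, x: False}
  {v: True, c: False, x: False}
  {x: True, v: True, c: True}


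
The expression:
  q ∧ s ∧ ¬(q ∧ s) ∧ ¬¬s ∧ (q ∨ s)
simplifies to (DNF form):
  False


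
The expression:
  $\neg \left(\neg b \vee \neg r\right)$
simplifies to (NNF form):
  $b \wedge r$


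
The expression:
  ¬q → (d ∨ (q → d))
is always true.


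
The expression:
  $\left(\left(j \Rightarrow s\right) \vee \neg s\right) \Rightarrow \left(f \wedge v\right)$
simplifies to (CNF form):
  $f \wedge v$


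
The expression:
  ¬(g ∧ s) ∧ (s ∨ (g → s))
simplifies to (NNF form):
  ¬g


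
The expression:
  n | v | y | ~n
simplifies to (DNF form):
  True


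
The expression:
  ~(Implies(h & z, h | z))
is never true.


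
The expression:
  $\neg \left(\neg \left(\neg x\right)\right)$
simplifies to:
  $\neg x$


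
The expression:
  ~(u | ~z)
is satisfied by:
  {z: True, u: False}


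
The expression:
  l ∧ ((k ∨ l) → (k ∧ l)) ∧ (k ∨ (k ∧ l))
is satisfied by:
  {k: True, l: True}


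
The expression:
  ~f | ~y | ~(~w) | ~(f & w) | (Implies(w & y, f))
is always true.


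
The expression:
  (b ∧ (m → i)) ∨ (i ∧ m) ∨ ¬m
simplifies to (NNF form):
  i ∨ ¬m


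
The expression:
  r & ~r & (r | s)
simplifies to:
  False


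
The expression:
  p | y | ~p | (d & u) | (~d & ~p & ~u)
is always true.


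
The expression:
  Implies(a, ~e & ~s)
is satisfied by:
  {s: False, a: False, e: False}
  {e: True, s: False, a: False}
  {s: True, e: False, a: False}
  {e: True, s: True, a: False}
  {a: True, e: False, s: False}


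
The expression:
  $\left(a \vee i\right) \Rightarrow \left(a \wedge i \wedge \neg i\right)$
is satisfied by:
  {i: False, a: False}


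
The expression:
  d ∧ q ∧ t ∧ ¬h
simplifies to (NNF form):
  d ∧ q ∧ t ∧ ¬h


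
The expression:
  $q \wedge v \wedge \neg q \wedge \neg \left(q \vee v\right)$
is never true.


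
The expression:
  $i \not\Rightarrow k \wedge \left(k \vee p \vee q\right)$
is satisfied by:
  {q: True, p: True, i: True, k: False}
  {q: True, i: True, p: False, k: False}
  {p: True, i: True, q: False, k: False}


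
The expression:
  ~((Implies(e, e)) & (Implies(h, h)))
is never true.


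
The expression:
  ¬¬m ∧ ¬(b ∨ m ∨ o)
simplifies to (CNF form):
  False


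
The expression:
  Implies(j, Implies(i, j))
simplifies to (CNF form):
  True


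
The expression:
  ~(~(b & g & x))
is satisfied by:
  {b: True, x: True, g: True}


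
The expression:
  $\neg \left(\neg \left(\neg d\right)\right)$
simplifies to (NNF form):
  $\neg d$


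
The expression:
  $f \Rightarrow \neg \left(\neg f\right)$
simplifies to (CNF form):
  $\text{True}$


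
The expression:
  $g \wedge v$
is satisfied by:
  {g: True, v: True}


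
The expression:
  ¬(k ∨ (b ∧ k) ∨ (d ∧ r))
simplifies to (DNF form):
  (¬d ∧ ¬k) ∨ (¬k ∧ ¬r)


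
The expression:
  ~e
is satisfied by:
  {e: False}


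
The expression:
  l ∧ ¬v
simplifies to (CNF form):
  l ∧ ¬v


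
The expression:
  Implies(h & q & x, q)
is always true.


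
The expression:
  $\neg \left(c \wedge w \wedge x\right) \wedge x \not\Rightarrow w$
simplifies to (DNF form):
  $x \wedge \neg w$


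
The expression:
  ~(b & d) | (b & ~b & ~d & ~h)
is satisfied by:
  {d: False, b: False}
  {b: True, d: False}
  {d: True, b: False}


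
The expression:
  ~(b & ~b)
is always true.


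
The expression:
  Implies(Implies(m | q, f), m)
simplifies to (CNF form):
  (m | q) & (m | ~f)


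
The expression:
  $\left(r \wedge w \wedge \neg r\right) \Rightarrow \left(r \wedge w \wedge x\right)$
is always true.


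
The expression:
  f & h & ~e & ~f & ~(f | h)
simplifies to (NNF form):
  False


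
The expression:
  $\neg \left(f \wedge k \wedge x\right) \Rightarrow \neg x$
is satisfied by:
  {f: True, k: True, x: False}
  {f: True, k: False, x: False}
  {k: True, f: False, x: False}
  {f: False, k: False, x: False}
  {x: True, f: True, k: True}


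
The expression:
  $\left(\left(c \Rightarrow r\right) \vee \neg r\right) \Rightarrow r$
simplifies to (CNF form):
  $r$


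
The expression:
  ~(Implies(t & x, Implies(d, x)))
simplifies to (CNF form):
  False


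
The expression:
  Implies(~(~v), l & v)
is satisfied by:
  {l: True, v: False}
  {v: False, l: False}
  {v: True, l: True}


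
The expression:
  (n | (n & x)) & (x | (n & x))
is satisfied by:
  {x: True, n: True}


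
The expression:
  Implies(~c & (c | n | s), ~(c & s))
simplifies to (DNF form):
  True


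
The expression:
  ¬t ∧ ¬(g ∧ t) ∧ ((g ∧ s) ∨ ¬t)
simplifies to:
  ¬t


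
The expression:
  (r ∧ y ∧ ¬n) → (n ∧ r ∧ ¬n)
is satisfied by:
  {n: True, y: False, r: False}
  {y: False, r: False, n: False}
  {r: True, n: True, y: False}
  {r: True, y: False, n: False}
  {n: True, y: True, r: False}
  {y: True, n: False, r: False}
  {r: True, y: True, n: True}


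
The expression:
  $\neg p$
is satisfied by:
  {p: False}


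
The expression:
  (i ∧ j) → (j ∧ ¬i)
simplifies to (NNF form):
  ¬i ∨ ¬j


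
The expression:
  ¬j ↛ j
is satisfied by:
  {j: False}


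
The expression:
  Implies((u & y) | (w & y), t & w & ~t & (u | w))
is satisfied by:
  {u: False, y: False, w: False}
  {w: True, u: False, y: False}
  {u: True, w: False, y: False}
  {w: True, u: True, y: False}
  {y: True, w: False, u: False}


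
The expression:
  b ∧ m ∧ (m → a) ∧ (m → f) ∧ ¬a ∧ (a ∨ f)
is never true.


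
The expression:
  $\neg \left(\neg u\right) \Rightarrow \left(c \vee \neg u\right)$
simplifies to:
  $c \vee \neg u$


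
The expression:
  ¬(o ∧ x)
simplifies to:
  ¬o ∨ ¬x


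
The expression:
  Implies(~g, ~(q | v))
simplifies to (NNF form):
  g | (~q & ~v)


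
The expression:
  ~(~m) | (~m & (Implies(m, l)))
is always true.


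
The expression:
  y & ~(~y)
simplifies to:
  y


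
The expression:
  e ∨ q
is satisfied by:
  {q: True, e: True}
  {q: True, e: False}
  {e: True, q: False}


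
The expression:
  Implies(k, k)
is always true.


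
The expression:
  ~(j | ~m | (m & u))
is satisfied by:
  {m: True, u: False, j: False}


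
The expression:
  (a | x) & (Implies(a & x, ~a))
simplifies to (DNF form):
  (a & ~x) | (x & ~a)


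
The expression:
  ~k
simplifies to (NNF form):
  ~k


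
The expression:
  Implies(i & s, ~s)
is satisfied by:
  {s: False, i: False}
  {i: True, s: False}
  {s: True, i: False}


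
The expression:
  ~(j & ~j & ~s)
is always true.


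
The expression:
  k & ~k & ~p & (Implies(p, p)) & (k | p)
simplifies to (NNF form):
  False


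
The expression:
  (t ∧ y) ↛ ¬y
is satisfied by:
  {t: True, y: True}


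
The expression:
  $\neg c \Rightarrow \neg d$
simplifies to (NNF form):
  $c \vee \neg d$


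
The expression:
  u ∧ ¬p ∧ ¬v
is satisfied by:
  {u: True, v: False, p: False}


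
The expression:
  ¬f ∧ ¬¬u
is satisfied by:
  {u: True, f: False}


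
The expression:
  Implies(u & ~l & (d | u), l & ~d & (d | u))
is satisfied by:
  {l: True, u: False}
  {u: False, l: False}
  {u: True, l: True}


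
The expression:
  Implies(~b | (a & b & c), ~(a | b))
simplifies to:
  ~a | (b & ~c)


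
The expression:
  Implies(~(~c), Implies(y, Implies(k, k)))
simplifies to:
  True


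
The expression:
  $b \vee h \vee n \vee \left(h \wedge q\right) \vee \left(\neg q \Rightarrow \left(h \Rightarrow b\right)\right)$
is always true.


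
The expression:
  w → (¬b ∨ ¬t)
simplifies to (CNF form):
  ¬b ∨ ¬t ∨ ¬w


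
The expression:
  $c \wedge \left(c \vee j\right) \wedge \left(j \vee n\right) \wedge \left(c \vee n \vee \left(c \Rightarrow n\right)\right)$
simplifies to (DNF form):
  $\left(c \wedge j\right) \vee \left(c \wedge n\right)$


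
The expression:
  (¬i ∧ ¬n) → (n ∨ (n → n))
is always true.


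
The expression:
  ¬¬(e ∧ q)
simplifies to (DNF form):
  e ∧ q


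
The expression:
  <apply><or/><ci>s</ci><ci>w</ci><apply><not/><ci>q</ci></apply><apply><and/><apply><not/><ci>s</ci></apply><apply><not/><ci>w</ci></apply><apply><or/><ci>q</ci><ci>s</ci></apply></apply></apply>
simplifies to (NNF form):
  <true/>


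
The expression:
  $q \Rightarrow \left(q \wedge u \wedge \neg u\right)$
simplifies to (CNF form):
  $\neg q$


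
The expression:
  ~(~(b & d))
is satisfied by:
  {b: True, d: True}


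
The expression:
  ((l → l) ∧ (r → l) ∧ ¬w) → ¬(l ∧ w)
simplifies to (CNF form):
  True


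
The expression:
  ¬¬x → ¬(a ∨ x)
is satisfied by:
  {x: False}


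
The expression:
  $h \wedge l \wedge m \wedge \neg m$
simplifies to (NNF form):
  $\text{False}$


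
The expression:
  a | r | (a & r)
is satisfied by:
  {r: True, a: True}
  {r: True, a: False}
  {a: True, r: False}


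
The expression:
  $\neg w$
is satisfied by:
  {w: False}


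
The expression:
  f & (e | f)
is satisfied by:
  {f: True}


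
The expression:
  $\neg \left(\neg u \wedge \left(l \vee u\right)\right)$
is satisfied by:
  {u: True, l: False}
  {l: False, u: False}
  {l: True, u: True}


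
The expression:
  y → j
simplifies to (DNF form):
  j ∨ ¬y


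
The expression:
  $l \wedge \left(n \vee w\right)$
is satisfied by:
  {n: True, w: True, l: True}
  {n: True, l: True, w: False}
  {w: True, l: True, n: False}


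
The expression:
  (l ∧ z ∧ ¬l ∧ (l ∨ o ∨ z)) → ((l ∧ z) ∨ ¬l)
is always true.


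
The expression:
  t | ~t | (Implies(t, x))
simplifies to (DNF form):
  True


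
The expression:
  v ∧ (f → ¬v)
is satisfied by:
  {v: True, f: False}


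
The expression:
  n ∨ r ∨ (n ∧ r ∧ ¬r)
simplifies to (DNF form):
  n ∨ r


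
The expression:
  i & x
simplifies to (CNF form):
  i & x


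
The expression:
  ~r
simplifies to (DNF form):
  ~r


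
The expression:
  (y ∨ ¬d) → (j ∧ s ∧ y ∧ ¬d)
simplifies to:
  (d ∨ j) ∧ (d ∨ s) ∧ (d ∨ y) ∧ (¬d ∨ ¬y)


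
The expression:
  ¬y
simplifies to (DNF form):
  ¬y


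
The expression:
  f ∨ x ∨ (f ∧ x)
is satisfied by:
  {x: True, f: True}
  {x: True, f: False}
  {f: True, x: False}


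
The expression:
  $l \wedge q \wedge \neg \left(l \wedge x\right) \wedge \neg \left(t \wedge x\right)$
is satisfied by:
  {q: True, l: True, x: False}


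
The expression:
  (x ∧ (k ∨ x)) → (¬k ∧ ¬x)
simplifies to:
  ¬x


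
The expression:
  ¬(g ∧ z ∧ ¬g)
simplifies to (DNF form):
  True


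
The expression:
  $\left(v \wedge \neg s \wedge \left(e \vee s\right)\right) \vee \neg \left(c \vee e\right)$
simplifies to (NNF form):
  $\left(e \vee \neg c\right) \wedge \left(v \vee \neg e\right) \wedge \left(\neg e \vee \neg s\right)$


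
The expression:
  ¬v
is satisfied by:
  {v: False}


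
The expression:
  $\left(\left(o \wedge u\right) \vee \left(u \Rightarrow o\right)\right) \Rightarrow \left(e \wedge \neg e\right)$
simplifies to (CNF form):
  $u \wedge \neg o$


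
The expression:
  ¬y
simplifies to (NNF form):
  ¬y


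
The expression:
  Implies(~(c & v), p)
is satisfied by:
  {c: True, p: True, v: True}
  {c: True, p: True, v: False}
  {p: True, v: True, c: False}
  {p: True, v: False, c: False}
  {c: True, v: True, p: False}


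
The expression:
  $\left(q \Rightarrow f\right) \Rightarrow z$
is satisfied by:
  {q: True, z: True, f: False}
  {z: True, f: False, q: False}
  {q: True, z: True, f: True}
  {z: True, f: True, q: False}
  {q: True, f: False, z: False}


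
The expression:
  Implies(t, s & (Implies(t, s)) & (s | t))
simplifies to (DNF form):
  s | ~t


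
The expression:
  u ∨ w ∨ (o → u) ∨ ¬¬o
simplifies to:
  True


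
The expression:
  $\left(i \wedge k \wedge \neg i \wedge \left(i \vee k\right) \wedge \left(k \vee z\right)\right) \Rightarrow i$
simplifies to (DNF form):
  $\text{True}$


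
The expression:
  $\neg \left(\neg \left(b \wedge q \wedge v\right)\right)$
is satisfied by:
  {b: True, q: True, v: True}


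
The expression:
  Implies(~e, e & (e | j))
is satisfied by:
  {e: True}


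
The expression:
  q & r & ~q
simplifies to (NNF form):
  False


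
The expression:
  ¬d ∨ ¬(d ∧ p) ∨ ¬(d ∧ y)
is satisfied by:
  {p: False, d: False, y: False}
  {y: True, p: False, d: False}
  {d: True, p: False, y: False}
  {y: True, d: True, p: False}
  {p: True, y: False, d: False}
  {y: True, p: True, d: False}
  {d: True, p: True, y: False}


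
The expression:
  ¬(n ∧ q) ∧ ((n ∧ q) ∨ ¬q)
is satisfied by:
  {q: False}


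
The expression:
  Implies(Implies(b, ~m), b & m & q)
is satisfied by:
  {m: True, b: True}


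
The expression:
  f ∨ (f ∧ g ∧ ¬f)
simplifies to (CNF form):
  f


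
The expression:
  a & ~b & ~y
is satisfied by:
  {a: True, b: False, y: False}


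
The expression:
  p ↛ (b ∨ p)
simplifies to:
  False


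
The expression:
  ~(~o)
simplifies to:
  o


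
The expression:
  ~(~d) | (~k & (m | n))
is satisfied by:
  {d: True, n: True, m: True, k: False}
  {d: True, n: True, m: False, k: False}
  {d: True, m: True, n: False, k: False}
  {d: True, m: False, n: False, k: False}
  {d: True, k: True, n: True, m: True}
  {d: True, k: True, n: True, m: False}
  {d: True, k: True, n: False, m: True}
  {d: True, k: True, n: False, m: False}
  {n: True, m: True, d: False, k: False}
  {n: True, d: False, m: False, k: False}
  {m: True, d: False, n: False, k: False}


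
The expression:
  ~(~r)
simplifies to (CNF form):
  r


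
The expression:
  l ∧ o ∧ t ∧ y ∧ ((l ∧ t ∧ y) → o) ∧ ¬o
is never true.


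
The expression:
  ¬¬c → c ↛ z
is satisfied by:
  {c: False, z: False}
  {z: True, c: False}
  {c: True, z: False}


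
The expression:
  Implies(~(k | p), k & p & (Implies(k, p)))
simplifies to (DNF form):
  k | p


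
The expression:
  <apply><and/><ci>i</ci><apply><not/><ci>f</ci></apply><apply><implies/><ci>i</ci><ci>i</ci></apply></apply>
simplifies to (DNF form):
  <apply><and/><ci>i</ci><apply><not/><ci>f</ci></apply></apply>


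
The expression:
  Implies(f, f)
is always true.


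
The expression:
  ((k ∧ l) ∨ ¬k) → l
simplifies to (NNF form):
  k ∨ l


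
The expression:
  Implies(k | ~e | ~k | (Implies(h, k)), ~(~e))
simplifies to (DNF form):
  e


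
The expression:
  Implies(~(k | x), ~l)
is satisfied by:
  {x: True, k: True, l: False}
  {x: True, l: False, k: False}
  {k: True, l: False, x: False}
  {k: False, l: False, x: False}
  {x: True, k: True, l: True}
  {x: True, l: True, k: False}
  {k: True, l: True, x: False}


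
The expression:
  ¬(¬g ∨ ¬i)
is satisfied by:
  {i: True, g: True}


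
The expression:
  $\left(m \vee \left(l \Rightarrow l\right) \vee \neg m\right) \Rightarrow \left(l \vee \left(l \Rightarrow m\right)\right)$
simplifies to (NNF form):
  $\text{True}$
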